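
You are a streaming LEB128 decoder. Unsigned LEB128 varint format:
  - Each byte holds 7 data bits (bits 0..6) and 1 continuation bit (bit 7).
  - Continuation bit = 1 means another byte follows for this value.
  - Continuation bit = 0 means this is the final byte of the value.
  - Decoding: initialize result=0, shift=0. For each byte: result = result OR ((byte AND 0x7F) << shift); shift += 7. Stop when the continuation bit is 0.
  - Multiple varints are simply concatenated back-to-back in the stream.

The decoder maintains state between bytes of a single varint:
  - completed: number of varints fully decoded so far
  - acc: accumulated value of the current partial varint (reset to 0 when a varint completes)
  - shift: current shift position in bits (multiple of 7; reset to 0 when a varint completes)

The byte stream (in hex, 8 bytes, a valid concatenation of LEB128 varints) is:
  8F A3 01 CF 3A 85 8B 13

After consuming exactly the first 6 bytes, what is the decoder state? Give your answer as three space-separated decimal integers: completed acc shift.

Answer: 2 5 7

Derivation:
byte[0]=0x8F cont=1 payload=0x0F: acc |= 15<<0 -> completed=0 acc=15 shift=7
byte[1]=0xA3 cont=1 payload=0x23: acc |= 35<<7 -> completed=0 acc=4495 shift=14
byte[2]=0x01 cont=0 payload=0x01: varint #1 complete (value=20879); reset -> completed=1 acc=0 shift=0
byte[3]=0xCF cont=1 payload=0x4F: acc |= 79<<0 -> completed=1 acc=79 shift=7
byte[4]=0x3A cont=0 payload=0x3A: varint #2 complete (value=7503); reset -> completed=2 acc=0 shift=0
byte[5]=0x85 cont=1 payload=0x05: acc |= 5<<0 -> completed=2 acc=5 shift=7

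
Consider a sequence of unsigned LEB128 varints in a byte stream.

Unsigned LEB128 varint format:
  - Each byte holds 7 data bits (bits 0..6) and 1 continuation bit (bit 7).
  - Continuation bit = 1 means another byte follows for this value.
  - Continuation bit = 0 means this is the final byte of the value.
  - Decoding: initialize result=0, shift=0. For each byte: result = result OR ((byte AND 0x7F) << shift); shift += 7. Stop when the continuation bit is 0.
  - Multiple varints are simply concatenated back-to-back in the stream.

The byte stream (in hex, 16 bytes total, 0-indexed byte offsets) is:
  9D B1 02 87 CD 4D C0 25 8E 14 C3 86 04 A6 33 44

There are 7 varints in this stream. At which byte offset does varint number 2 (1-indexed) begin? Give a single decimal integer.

  byte[0]=0x9D cont=1 payload=0x1D=29: acc |= 29<<0 -> acc=29 shift=7
  byte[1]=0xB1 cont=1 payload=0x31=49: acc |= 49<<7 -> acc=6301 shift=14
  byte[2]=0x02 cont=0 payload=0x02=2: acc |= 2<<14 -> acc=39069 shift=21 [end]
Varint 1: bytes[0:3] = 9D B1 02 -> value 39069 (3 byte(s))
  byte[3]=0x87 cont=1 payload=0x07=7: acc |= 7<<0 -> acc=7 shift=7
  byte[4]=0xCD cont=1 payload=0x4D=77: acc |= 77<<7 -> acc=9863 shift=14
  byte[5]=0x4D cont=0 payload=0x4D=77: acc |= 77<<14 -> acc=1271431 shift=21 [end]
Varint 2: bytes[3:6] = 87 CD 4D -> value 1271431 (3 byte(s))
  byte[6]=0xC0 cont=1 payload=0x40=64: acc |= 64<<0 -> acc=64 shift=7
  byte[7]=0x25 cont=0 payload=0x25=37: acc |= 37<<7 -> acc=4800 shift=14 [end]
Varint 3: bytes[6:8] = C0 25 -> value 4800 (2 byte(s))
  byte[8]=0x8E cont=1 payload=0x0E=14: acc |= 14<<0 -> acc=14 shift=7
  byte[9]=0x14 cont=0 payload=0x14=20: acc |= 20<<7 -> acc=2574 shift=14 [end]
Varint 4: bytes[8:10] = 8E 14 -> value 2574 (2 byte(s))
  byte[10]=0xC3 cont=1 payload=0x43=67: acc |= 67<<0 -> acc=67 shift=7
  byte[11]=0x86 cont=1 payload=0x06=6: acc |= 6<<7 -> acc=835 shift=14
  byte[12]=0x04 cont=0 payload=0x04=4: acc |= 4<<14 -> acc=66371 shift=21 [end]
Varint 5: bytes[10:13] = C3 86 04 -> value 66371 (3 byte(s))
  byte[13]=0xA6 cont=1 payload=0x26=38: acc |= 38<<0 -> acc=38 shift=7
  byte[14]=0x33 cont=0 payload=0x33=51: acc |= 51<<7 -> acc=6566 shift=14 [end]
Varint 6: bytes[13:15] = A6 33 -> value 6566 (2 byte(s))
  byte[15]=0x44 cont=0 payload=0x44=68: acc |= 68<<0 -> acc=68 shift=7 [end]
Varint 7: bytes[15:16] = 44 -> value 68 (1 byte(s))

Answer: 3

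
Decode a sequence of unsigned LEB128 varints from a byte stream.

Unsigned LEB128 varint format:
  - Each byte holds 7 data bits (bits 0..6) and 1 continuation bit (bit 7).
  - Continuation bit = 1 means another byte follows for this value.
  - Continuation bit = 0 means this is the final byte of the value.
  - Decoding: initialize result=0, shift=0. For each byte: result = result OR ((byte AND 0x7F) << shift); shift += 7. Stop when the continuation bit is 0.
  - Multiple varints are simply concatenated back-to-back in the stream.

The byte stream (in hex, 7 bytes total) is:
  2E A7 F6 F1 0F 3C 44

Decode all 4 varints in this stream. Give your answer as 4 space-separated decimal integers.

  byte[0]=0x2E cont=0 payload=0x2E=46: acc |= 46<<0 -> acc=46 shift=7 [end]
Varint 1: bytes[0:1] = 2E -> value 46 (1 byte(s))
  byte[1]=0xA7 cont=1 payload=0x27=39: acc |= 39<<0 -> acc=39 shift=7
  byte[2]=0xF6 cont=1 payload=0x76=118: acc |= 118<<7 -> acc=15143 shift=14
  byte[3]=0xF1 cont=1 payload=0x71=113: acc |= 113<<14 -> acc=1866535 shift=21
  byte[4]=0x0F cont=0 payload=0x0F=15: acc |= 15<<21 -> acc=33323815 shift=28 [end]
Varint 2: bytes[1:5] = A7 F6 F1 0F -> value 33323815 (4 byte(s))
  byte[5]=0x3C cont=0 payload=0x3C=60: acc |= 60<<0 -> acc=60 shift=7 [end]
Varint 3: bytes[5:6] = 3C -> value 60 (1 byte(s))
  byte[6]=0x44 cont=0 payload=0x44=68: acc |= 68<<0 -> acc=68 shift=7 [end]
Varint 4: bytes[6:7] = 44 -> value 68 (1 byte(s))

Answer: 46 33323815 60 68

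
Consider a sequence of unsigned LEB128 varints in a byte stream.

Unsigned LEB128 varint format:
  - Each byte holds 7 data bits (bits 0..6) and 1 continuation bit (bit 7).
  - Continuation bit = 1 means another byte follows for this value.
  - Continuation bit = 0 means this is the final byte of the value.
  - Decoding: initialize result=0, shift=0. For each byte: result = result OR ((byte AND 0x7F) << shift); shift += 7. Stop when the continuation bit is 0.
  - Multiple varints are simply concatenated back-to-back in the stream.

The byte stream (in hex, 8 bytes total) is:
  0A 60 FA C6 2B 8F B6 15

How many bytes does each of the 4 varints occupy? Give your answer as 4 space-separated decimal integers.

Answer: 1 1 3 3

Derivation:
  byte[0]=0x0A cont=0 payload=0x0A=10: acc |= 10<<0 -> acc=10 shift=7 [end]
Varint 1: bytes[0:1] = 0A -> value 10 (1 byte(s))
  byte[1]=0x60 cont=0 payload=0x60=96: acc |= 96<<0 -> acc=96 shift=7 [end]
Varint 2: bytes[1:2] = 60 -> value 96 (1 byte(s))
  byte[2]=0xFA cont=1 payload=0x7A=122: acc |= 122<<0 -> acc=122 shift=7
  byte[3]=0xC6 cont=1 payload=0x46=70: acc |= 70<<7 -> acc=9082 shift=14
  byte[4]=0x2B cont=0 payload=0x2B=43: acc |= 43<<14 -> acc=713594 shift=21 [end]
Varint 3: bytes[2:5] = FA C6 2B -> value 713594 (3 byte(s))
  byte[5]=0x8F cont=1 payload=0x0F=15: acc |= 15<<0 -> acc=15 shift=7
  byte[6]=0xB6 cont=1 payload=0x36=54: acc |= 54<<7 -> acc=6927 shift=14
  byte[7]=0x15 cont=0 payload=0x15=21: acc |= 21<<14 -> acc=350991 shift=21 [end]
Varint 4: bytes[5:8] = 8F B6 15 -> value 350991 (3 byte(s))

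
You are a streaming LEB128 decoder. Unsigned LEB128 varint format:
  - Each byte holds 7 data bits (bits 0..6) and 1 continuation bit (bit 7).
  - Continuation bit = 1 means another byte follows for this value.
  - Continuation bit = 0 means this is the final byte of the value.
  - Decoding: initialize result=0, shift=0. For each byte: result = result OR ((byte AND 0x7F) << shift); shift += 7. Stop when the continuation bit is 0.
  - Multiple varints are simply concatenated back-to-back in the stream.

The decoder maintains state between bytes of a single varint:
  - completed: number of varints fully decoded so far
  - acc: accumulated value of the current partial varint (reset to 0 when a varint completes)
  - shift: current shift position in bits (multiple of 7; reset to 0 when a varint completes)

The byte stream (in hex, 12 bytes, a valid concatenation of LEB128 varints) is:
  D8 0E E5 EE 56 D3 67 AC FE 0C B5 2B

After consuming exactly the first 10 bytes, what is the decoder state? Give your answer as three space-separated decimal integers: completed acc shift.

byte[0]=0xD8 cont=1 payload=0x58: acc |= 88<<0 -> completed=0 acc=88 shift=7
byte[1]=0x0E cont=0 payload=0x0E: varint #1 complete (value=1880); reset -> completed=1 acc=0 shift=0
byte[2]=0xE5 cont=1 payload=0x65: acc |= 101<<0 -> completed=1 acc=101 shift=7
byte[3]=0xEE cont=1 payload=0x6E: acc |= 110<<7 -> completed=1 acc=14181 shift=14
byte[4]=0x56 cont=0 payload=0x56: varint #2 complete (value=1423205); reset -> completed=2 acc=0 shift=0
byte[5]=0xD3 cont=1 payload=0x53: acc |= 83<<0 -> completed=2 acc=83 shift=7
byte[6]=0x67 cont=0 payload=0x67: varint #3 complete (value=13267); reset -> completed=3 acc=0 shift=0
byte[7]=0xAC cont=1 payload=0x2C: acc |= 44<<0 -> completed=3 acc=44 shift=7
byte[8]=0xFE cont=1 payload=0x7E: acc |= 126<<7 -> completed=3 acc=16172 shift=14
byte[9]=0x0C cont=0 payload=0x0C: varint #4 complete (value=212780); reset -> completed=4 acc=0 shift=0

Answer: 4 0 0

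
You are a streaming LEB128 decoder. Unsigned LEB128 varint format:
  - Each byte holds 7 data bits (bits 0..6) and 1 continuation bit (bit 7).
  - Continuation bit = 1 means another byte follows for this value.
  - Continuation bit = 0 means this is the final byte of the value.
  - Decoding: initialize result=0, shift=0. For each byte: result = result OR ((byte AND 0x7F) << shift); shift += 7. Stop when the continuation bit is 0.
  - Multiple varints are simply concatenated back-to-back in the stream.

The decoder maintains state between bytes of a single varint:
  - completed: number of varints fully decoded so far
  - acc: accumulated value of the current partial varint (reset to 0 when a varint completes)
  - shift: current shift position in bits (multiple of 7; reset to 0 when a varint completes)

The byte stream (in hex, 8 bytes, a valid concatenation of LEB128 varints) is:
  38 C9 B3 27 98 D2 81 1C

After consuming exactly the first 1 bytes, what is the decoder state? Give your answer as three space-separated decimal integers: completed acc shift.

Answer: 1 0 0

Derivation:
byte[0]=0x38 cont=0 payload=0x38: varint #1 complete (value=56); reset -> completed=1 acc=0 shift=0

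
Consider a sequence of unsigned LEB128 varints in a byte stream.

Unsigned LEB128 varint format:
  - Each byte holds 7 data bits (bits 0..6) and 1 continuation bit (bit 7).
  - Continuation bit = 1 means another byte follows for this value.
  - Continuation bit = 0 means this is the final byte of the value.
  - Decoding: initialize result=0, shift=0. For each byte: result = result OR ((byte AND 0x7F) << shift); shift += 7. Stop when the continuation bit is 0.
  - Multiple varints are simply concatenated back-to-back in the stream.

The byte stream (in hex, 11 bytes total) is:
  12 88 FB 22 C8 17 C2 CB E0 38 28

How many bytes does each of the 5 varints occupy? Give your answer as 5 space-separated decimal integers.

Answer: 1 3 2 4 1

Derivation:
  byte[0]=0x12 cont=0 payload=0x12=18: acc |= 18<<0 -> acc=18 shift=7 [end]
Varint 1: bytes[0:1] = 12 -> value 18 (1 byte(s))
  byte[1]=0x88 cont=1 payload=0x08=8: acc |= 8<<0 -> acc=8 shift=7
  byte[2]=0xFB cont=1 payload=0x7B=123: acc |= 123<<7 -> acc=15752 shift=14
  byte[3]=0x22 cont=0 payload=0x22=34: acc |= 34<<14 -> acc=572808 shift=21 [end]
Varint 2: bytes[1:4] = 88 FB 22 -> value 572808 (3 byte(s))
  byte[4]=0xC8 cont=1 payload=0x48=72: acc |= 72<<0 -> acc=72 shift=7
  byte[5]=0x17 cont=0 payload=0x17=23: acc |= 23<<7 -> acc=3016 shift=14 [end]
Varint 3: bytes[4:6] = C8 17 -> value 3016 (2 byte(s))
  byte[6]=0xC2 cont=1 payload=0x42=66: acc |= 66<<0 -> acc=66 shift=7
  byte[7]=0xCB cont=1 payload=0x4B=75: acc |= 75<<7 -> acc=9666 shift=14
  byte[8]=0xE0 cont=1 payload=0x60=96: acc |= 96<<14 -> acc=1582530 shift=21
  byte[9]=0x38 cont=0 payload=0x38=56: acc |= 56<<21 -> acc=119023042 shift=28 [end]
Varint 4: bytes[6:10] = C2 CB E0 38 -> value 119023042 (4 byte(s))
  byte[10]=0x28 cont=0 payload=0x28=40: acc |= 40<<0 -> acc=40 shift=7 [end]
Varint 5: bytes[10:11] = 28 -> value 40 (1 byte(s))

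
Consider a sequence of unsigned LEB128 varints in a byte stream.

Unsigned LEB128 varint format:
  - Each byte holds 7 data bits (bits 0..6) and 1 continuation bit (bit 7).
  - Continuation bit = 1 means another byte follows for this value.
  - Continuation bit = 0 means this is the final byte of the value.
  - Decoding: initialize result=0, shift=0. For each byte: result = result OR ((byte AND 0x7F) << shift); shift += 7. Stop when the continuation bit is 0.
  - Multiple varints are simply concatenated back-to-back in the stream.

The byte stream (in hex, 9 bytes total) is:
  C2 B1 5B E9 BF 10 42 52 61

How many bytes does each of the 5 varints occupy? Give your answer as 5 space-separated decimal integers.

Answer: 3 3 1 1 1

Derivation:
  byte[0]=0xC2 cont=1 payload=0x42=66: acc |= 66<<0 -> acc=66 shift=7
  byte[1]=0xB1 cont=1 payload=0x31=49: acc |= 49<<7 -> acc=6338 shift=14
  byte[2]=0x5B cont=0 payload=0x5B=91: acc |= 91<<14 -> acc=1497282 shift=21 [end]
Varint 1: bytes[0:3] = C2 B1 5B -> value 1497282 (3 byte(s))
  byte[3]=0xE9 cont=1 payload=0x69=105: acc |= 105<<0 -> acc=105 shift=7
  byte[4]=0xBF cont=1 payload=0x3F=63: acc |= 63<<7 -> acc=8169 shift=14
  byte[5]=0x10 cont=0 payload=0x10=16: acc |= 16<<14 -> acc=270313 shift=21 [end]
Varint 2: bytes[3:6] = E9 BF 10 -> value 270313 (3 byte(s))
  byte[6]=0x42 cont=0 payload=0x42=66: acc |= 66<<0 -> acc=66 shift=7 [end]
Varint 3: bytes[6:7] = 42 -> value 66 (1 byte(s))
  byte[7]=0x52 cont=0 payload=0x52=82: acc |= 82<<0 -> acc=82 shift=7 [end]
Varint 4: bytes[7:8] = 52 -> value 82 (1 byte(s))
  byte[8]=0x61 cont=0 payload=0x61=97: acc |= 97<<0 -> acc=97 shift=7 [end]
Varint 5: bytes[8:9] = 61 -> value 97 (1 byte(s))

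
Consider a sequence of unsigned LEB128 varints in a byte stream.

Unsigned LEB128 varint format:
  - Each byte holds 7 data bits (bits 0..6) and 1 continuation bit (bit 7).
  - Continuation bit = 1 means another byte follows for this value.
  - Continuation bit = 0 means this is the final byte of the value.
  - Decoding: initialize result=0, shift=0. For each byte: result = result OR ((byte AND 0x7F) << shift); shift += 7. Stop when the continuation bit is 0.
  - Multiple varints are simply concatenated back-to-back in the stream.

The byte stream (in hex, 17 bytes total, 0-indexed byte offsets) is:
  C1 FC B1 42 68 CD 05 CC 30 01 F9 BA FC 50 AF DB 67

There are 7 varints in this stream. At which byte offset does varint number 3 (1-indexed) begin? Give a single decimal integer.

Answer: 5

Derivation:
  byte[0]=0xC1 cont=1 payload=0x41=65: acc |= 65<<0 -> acc=65 shift=7
  byte[1]=0xFC cont=1 payload=0x7C=124: acc |= 124<<7 -> acc=15937 shift=14
  byte[2]=0xB1 cont=1 payload=0x31=49: acc |= 49<<14 -> acc=818753 shift=21
  byte[3]=0x42 cont=0 payload=0x42=66: acc |= 66<<21 -> acc=139230785 shift=28 [end]
Varint 1: bytes[0:4] = C1 FC B1 42 -> value 139230785 (4 byte(s))
  byte[4]=0x68 cont=0 payload=0x68=104: acc |= 104<<0 -> acc=104 shift=7 [end]
Varint 2: bytes[4:5] = 68 -> value 104 (1 byte(s))
  byte[5]=0xCD cont=1 payload=0x4D=77: acc |= 77<<0 -> acc=77 shift=7
  byte[6]=0x05 cont=0 payload=0x05=5: acc |= 5<<7 -> acc=717 shift=14 [end]
Varint 3: bytes[5:7] = CD 05 -> value 717 (2 byte(s))
  byte[7]=0xCC cont=1 payload=0x4C=76: acc |= 76<<0 -> acc=76 shift=7
  byte[8]=0x30 cont=0 payload=0x30=48: acc |= 48<<7 -> acc=6220 shift=14 [end]
Varint 4: bytes[7:9] = CC 30 -> value 6220 (2 byte(s))
  byte[9]=0x01 cont=0 payload=0x01=1: acc |= 1<<0 -> acc=1 shift=7 [end]
Varint 5: bytes[9:10] = 01 -> value 1 (1 byte(s))
  byte[10]=0xF9 cont=1 payload=0x79=121: acc |= 121<<0 -> acc=121 shift=7
  byte[11]=0xBA cont=1 payload=0x3A=58: acc |= 58<<7 -> acc=7545 shift=14
  byte[12]=0xFC cont=1 payload=0x7C=124: acc |= 124<<14 -> acc=2039161 shift=21
  byte[13]=0x50 cont=0 payload=0x50=80: acc |= 80<<21 -> acc=169811321 shift=28 [end]
Varint 6: bytes[10:14] = F9 BA FC 50 -> value 169811321 (4 byte(s))
  byte[14]=0xAF cont=1 payload=0x2F=47: acc |= 47<<0 -> acc=47 shift=7
  byte[15]=0xDB cont=1 payload=0x5B=91: acc |= 91<<7 -> acc=11695 shift=14
  byte[16]=0x67 cont=0 payload=0x67=103: acc |= 103<<14 -> acc=1699247 shift=21 [end]
Varint 7: bytes[14:17] = AF DB 67 -> value 1699247 (3 byte(s))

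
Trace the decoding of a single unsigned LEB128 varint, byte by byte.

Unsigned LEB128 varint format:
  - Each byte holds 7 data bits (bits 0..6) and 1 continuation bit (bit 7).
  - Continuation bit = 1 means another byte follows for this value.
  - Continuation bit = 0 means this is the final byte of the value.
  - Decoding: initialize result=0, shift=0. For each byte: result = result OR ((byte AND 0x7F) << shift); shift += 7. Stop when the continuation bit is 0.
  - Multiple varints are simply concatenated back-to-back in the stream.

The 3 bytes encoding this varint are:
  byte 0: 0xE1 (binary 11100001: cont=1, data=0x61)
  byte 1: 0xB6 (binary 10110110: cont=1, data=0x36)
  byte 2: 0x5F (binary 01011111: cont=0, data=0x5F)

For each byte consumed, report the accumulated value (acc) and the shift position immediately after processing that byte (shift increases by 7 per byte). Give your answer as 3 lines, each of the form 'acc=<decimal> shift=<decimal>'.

byte 0=0xE1: payload=0x61=97, contrib = 97<<0 = 97; acc -> 97, shift -> 7
byte 1=0xB6: payload=0x36=54, contrib = 54<<7 = 6912; acc -> 7009, shift -> 14
byte 2=0x5F: payload=0x5F=95, contrib = 95<<14 = 1556480; acc -> 1563489, shift -> 21

Answer: acc=97 shift=7
acc=7009 shift=14
acc=1563489 shift=21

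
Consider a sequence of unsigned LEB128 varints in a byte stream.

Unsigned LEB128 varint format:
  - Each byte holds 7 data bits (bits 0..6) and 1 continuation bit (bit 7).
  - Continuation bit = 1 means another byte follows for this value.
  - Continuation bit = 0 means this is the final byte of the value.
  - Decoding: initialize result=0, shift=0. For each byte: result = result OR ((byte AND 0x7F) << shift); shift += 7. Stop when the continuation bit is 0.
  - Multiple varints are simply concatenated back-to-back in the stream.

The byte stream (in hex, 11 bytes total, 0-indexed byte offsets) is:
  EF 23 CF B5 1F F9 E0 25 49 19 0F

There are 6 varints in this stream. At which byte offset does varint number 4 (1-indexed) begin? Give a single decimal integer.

  byte[0]=0xEF cont=1 payload=0x6F=111: acc |= 111<<0 -> acc=111 shift=7
  byte[1]=0x23 cont=0 payload=0x23=35: acc |= 35<<7 -> acc=4591 shift=14 [end]
Varint 1: bytes[0:2] = EF 23 -> value 4591 (2 byte(s))
  byte[2]=0xCF cont=1 payload=0x4F=79: acc |= 79<<0 -> acc=79 shift=7
  byte[3]=0xB5 cont=1 payload=0x35=53: acc |= 53<<7 -> acc=6863 shift=14
  byte[4]=0x1F cont=0 payload=0x1F=31: acc |= 31<<14 -> acc=514767 shift=21 [end]
Varint 2: bytes[2:5] = CF B5 1F -> value 514767 (3 byte(s))
  byte[5]=0xF9 cont=1 payload=0x79=121: acc |= 121<<0 -> acc=121 shift=7
  byte[6]=0xE0 cont=1 payload=0x60=96: acc |= 96<<7 -> acc=12409 shift=14
  byte[7]=0x25 cont=0 payload=0x25=37: acc |= 37<<14 -> acc=618617 shift=21 [end]
Varint 3: bytes[5:8] = F9 E0 25 -> value 618617 (3 byte(s))
  byte[8]=0x49 cont=0 payload=0x49=73: acc |= 73<<0 -> acc=73 shift=7 [end]
Varint 4: bytes[8:9] = 49 -> value 73 (1 byte(s))
  byte[9]=0x19 cont=0 payload=0x19=25: acc |= 25<<0 -> acc=25 shift=7 [end]
Varint 5: bytes[9:10] = 19 -> value 25 (1 byte(s))
  byte[10]=0x0F cont=0 payload=0x0F=15: acc |= 15<<0 -> acc=15 shift=7 [end]
Varint 6: bytes[10:11] = 0F -> value 15 (1 byte(s))

Answer: 8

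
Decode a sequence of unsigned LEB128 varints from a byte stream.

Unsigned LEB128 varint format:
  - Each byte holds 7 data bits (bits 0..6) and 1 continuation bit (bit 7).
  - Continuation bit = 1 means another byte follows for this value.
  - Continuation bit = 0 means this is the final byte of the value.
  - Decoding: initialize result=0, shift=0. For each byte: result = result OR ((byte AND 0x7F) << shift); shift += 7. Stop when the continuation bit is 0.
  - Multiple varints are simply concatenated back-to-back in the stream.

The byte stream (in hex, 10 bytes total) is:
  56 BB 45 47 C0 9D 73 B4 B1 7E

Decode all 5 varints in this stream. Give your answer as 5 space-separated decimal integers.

  byte[0]=0x56 cont=0 payload=0x56=86: acc |= 86<<0 -> acc=86 shift=7 [end]
Varint 1: bytes[0:1] = 56 -> value 86 (1 byte(s))
  byte[1]=0xBB cont=1 payload=0x3B=59: acc |= 59<<0 -> acc=59 shift=7
  byte[2]=0x45 cont=0 payload=0x45=69: acc |= 69<<7 -> acc=8891 shift=14 [end]
Varint 2: bytes[1:3] = BB 45 -> value 8891 (2 byte(s))
  byte[3]=0x47 cont=0 payload=0x47=71: acc |= 71<<0 -> acc=71 shift=7 [end]
Varint 3: bytes[3:4] = 47 -> value 71 (1 byte(s))
  byte[4]=0xC0 cont=1 payload=0x40=64: acc |= 64<<0 -> acc=64 shift=7
  byte[5]=0x9D cont=1 payload=0x1D=29: acc |= 29<<7 -> acc=3776 shift=14
  byte[6]=0x73 cont=0 payload=0x73=115: acc |= 115<<14 -> acc=1887936 shift=21 [end]
Varint 4: bytes[4:7] = C0 9D 73 -> value 1887936 (3 byte(s))
  byte[7]=0xB4 cont=1 payload=0x34=52: acc |= 52<<0 -> acc=52 shift=7
  byte[8]=0xB1 cont=1 payload=0x31=49: acc |= 49<<7 -> acc=6324 shift=14
  byte[9]=0x7E cont=0 payload=0x7E=126: acc |= 126<<14 -> acc=2070708 shift=21 [end]
Varint 5: bytes[7:10] = B4 B1 7E -> value 2070708 (3 byte(s))

Answer: 86 8891 71 1887936 2070708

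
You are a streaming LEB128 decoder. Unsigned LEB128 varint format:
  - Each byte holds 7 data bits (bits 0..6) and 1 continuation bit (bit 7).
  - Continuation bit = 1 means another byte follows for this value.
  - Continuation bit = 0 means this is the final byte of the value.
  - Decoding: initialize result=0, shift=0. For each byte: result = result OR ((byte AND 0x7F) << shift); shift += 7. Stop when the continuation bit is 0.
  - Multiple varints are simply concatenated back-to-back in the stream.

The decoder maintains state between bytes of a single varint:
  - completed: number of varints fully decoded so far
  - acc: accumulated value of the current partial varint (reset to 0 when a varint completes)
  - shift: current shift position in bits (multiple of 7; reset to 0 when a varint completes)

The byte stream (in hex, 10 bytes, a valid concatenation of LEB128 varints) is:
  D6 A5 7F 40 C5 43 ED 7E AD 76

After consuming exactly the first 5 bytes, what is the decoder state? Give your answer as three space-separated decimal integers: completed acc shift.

byte[0]=0xD6 cont=1 payload=0x56: acc |= 86<<0 -> completed=0 acc=86 shift=7
byte[1]=0xA5 cont=1 payload=0x25: acc |= 37<<7 -> completed=0 acc=4822 shift=14
byte[2]=0x7F cont=0 payload=0x7F: varint #1 complete (value=2085590); reset -> completed=1 acc=0 shift=0
byte[3]=0x40 cont=0 payload=0x40: varint #2 complete (value=64); reset -> completed=2 acc=0 shift=0
byte[4]=0xC5 cont=1 payload=0x45: acc |= 69<<0 -> completed=2 acc=69 shift=7

Answer: 2 69 7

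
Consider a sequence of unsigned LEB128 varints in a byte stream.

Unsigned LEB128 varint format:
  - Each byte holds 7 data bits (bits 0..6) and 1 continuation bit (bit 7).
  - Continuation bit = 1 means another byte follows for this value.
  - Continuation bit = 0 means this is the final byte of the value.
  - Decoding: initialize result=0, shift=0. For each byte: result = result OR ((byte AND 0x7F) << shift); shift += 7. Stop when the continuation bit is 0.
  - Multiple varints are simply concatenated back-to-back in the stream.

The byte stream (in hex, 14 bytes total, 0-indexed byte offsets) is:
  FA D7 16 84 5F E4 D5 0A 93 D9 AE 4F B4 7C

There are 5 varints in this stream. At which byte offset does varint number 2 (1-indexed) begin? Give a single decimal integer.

  byte[0]=0xFA cont=1 payload=0x7A=122: acc |= 122<<0 -> acc=122 shift=7
  byte[1]=0xD7 cont=1 payload=0x57=87: acc |= 87<<7 -> acc=11258 shift=14
  byte[2]=0x16 cont=0 payload=0x16=22: acc |= 22<<14 -> acc=371706 shift=21 [end]
Varint 1: bytes[0:3] = FA D7 16 -> value 371706 (3 byte(s))
  byte[3]=0x84 cont=1 payload=0x04=4: acc |= 4<<0 -> acc=4 shift=7
  byte[4]=0x5F cont=0 payload=0x5F=95: acc |= 95<<7 -> acc=12164 shift=14 [end]
Varint 2: bytes[3:5] = 84 5F -> value 12164 (2 byte(s))
  byte[5]=0xE4 cont=1 payload=0x64=100: acc |= 100<<0 -> acc=100 shift=7
  byte[6]=0xD5 cont=1 payload=0x55=85: acc |= 85<<7 -> acc=10980 shift=14
  byte[7]=0x0A cont=0 payload=0x0A=10: acc |= 10<<14 -> acc=174820 shift=21 [end]
Varint 3: bytes[5:8] = E4 D5 0A -> value 174820 (3 byte(s))
  byte[8]=0x93 cont=1 payload=0x13=19: acc |= 19<<0 -> acc=19 shift=7
  byte[9]=0xD9 cont=1 payload=0x59=89: acc |= 89<<7 -> acc=11411 shift=14
  byte[10]=0xAE cont=1 payload=0x2E=46: acc |= 46<<14 -> acc=765075 shift=21
  byte[11]=0x4F cont=0 payload=0x4F=79: acc |= 79<<21 -> acc=166440083 shift=28 [end]
Varint 4: bytes[8:12] = 93 D9 AE 4F -> value 166440083 (4 byte(s))
  byte[12]=0xB4 cont=1 payload=0x34=52: acc |= 52<<0 -> acc=52 shift=7
  byte[13]=0x7C cont=0 payload=0x7C=124: acc |= 124<<7 -> acc=15924 shift=14 [end]
Varint 5: bytes[12:14] = B4 7C -> value 15924 (2 byte(s))

Answer: 3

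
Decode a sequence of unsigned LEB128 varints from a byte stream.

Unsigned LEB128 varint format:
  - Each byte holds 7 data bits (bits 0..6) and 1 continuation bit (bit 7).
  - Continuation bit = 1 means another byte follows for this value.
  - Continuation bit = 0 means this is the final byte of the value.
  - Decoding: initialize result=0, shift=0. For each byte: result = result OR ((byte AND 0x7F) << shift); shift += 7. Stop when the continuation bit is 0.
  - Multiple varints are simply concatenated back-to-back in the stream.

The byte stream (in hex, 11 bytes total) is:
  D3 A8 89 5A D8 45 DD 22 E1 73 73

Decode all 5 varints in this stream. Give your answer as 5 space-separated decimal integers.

Answer: 188896339 8920 4445 14817 115

Derivation:
  byte[0]=0xD3 cont=1 payload=0x53=83: acc |= 83<<0 -> acc=83 shift=7
  byte[1]=0xA8 cont=1 payload=0x28=40: acc |= 40<<7 -> acc=5203 shift=14
  byte[2]=0x89 cont=1 payload=0x09=9: acc |= 9<<14 -> acc=152659 shift=21
  byte[3]=0x5A cont=0 payload=0x5A=90: acc |= 90<<21 -> acc=188896339 shift=28 [end]
Varint 1: bytes[0:4] = D3 A8 89 5A -> value 188896339 (4 byte(s))
  byte[4]=0xD8 cont=1 payload=0x58=88: acc |= 88<<0 -> acc=88 shift=7
  byte[5]=0x45 cont=0 payload=0x45=69: acc |= 69<<7 -> acc=8920 shift=14 [end]
Varint 2: bytes[4:6] = D8 45 -> value 8920 (2 byte(s))
  byte[6]=0xDD cont=1 payload=0x5D=93: acc |= 93<<0 -> acc=93 shift=7
  byte[7]=0x22 cont=0 payload=0x22=34: acc |= 34<<7 -> acc=4445 shift=14 [end]
Varint 3: bytes[6:8] = DD 22 -> value 4445 (2 byte(s))
  byte[8]=0xE1 cont=1 payload=0x61=97: acc |= 97<<0 -> acc=97 shift=7
  byte[9]=0x73 cont=0 payload=0x73=115: acc |= 115<<7 -> acc=14817 shift=14 [end]
Varint 4: bytes[8:10] = E1 73 -> value 14817 (2 byte(s))
  byte[10]=0x73 cont=0 payload=0x73=115: acc |= 115<<0 -> acc=115 shift=7 [end]
Varint 5: bytes[10:11] = 73 -> value 115 (1 byte(s))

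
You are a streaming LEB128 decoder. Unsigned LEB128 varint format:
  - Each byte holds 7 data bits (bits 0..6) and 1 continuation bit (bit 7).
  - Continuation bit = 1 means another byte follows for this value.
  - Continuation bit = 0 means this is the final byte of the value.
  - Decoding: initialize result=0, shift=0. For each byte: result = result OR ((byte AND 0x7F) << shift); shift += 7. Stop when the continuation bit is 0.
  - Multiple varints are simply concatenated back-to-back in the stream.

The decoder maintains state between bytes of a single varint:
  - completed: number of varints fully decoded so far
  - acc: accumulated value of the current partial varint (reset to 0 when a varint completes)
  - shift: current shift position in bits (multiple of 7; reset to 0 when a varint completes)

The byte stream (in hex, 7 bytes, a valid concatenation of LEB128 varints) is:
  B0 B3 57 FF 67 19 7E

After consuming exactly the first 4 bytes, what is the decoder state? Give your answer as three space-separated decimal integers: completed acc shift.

byte[0]=0xB0 cont=1 payload=0x30: acc |= 48<<0 -> completed=0 acc=48 shift=7
byte[1]=0xB3 cont=1 payload=0x33: acc |= 51<<7 -> completed=0 acc=6576 shift=14
byte[2]=0x57 cont=0 payload=0x57: varint #1 complete (value=1431984); reset -> completed=1 acc=0 shift=0
byte[3]=0xFF cont=1 payload=0x7F: acc |= 127<<0 -> completed=1 acc=127 shift=7

Answer: 1 127 7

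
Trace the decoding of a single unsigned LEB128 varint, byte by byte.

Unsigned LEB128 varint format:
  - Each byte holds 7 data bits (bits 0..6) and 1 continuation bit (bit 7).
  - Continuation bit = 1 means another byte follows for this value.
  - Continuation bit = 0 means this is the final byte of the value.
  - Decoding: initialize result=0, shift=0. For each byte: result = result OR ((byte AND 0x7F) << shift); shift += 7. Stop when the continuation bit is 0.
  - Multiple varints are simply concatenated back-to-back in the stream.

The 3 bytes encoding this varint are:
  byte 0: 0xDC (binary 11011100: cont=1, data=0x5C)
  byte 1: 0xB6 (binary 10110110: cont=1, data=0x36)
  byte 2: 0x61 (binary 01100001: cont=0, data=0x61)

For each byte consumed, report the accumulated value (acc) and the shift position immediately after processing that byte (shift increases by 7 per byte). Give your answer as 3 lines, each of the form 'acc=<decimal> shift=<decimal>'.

byte 0=0xDC: payload=0x5C=92, contrib = 92<<0 = 92; acc -> 92, shift -> 7
byte 1=0xB6: payload=0x36=54, contrib = 54<<7 = 6912; acc -> 7004, shift -> 14
byte 2=0x61: payload=0x61=97, contrib = 97<<14 = 1589248; acc -> 1596252, shift -> 21

Answer: acc=92 shift=7
acc=7004 shift=14
acc=1596252 shift=21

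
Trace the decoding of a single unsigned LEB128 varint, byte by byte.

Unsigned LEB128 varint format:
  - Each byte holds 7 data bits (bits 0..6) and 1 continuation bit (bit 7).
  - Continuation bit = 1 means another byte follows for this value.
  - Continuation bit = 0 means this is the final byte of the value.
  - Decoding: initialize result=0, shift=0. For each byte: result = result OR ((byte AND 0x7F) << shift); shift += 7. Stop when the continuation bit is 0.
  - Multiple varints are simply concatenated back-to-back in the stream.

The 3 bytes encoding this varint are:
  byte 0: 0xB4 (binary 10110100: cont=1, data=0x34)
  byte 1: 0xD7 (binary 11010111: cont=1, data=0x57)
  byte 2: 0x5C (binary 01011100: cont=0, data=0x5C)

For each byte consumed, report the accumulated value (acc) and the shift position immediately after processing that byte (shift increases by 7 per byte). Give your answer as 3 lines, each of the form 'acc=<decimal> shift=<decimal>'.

Answer: acc=52 shift=7
acc=11188 shift=14
acc=1518516 shift=21

Derivation:
byte 0=0xB4: payload=0x34=52, contrib = 52<<0 = 52; acc -> 52, shift -> 7
byte 1=0xD7: payload=0x57=87, contrib = 87<<7 = 11136; acc -> 11188, shift -> 14
byte 2=0x5C: payload=0x5C=92, contrib = 92<<14 = 1507328; acc -> 1518516, shift -> 21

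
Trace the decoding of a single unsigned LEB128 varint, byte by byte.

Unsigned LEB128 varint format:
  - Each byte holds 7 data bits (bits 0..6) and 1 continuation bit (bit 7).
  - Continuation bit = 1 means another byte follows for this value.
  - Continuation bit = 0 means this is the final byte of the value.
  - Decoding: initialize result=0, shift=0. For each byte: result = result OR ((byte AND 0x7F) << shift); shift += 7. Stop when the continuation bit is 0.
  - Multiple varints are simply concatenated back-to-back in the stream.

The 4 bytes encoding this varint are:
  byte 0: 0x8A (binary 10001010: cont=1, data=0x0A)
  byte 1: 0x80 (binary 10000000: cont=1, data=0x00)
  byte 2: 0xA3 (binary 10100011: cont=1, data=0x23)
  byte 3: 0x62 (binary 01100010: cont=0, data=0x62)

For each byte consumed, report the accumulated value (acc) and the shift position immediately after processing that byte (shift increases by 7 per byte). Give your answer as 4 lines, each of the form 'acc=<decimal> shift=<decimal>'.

byte 0=0x8A: payload=0x0A=10, contrib = 10<<0 = 10; acc -> 10, shift -> 7
byte 1=0x80: payload=0x00=0, contrib = 0<<7 = 0; acc -> 10, shift -> 14
byte 2=0xA3: payload=0x23=35, contrib = 35<<14 = 573440; acc -> 573450, shift -> 21
byte 3=0x62: payload=0x62=98, contrib = 98<<21 = 205520896; acc -> 206094346, shift -> 28

Answer: acc=10 shift=7
acc=10 shift=14
acc=573450 shift=21
acc=206094346 shift=28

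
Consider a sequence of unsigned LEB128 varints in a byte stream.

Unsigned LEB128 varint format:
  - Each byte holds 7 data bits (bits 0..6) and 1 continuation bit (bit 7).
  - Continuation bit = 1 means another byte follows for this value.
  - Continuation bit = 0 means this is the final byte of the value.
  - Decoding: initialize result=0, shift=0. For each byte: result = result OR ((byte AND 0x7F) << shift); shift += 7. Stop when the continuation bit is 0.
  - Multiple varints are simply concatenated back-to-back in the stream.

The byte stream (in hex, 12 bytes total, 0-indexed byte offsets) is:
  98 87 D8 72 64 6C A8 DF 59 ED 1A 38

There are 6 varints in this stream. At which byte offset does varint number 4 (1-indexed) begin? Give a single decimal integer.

  byte[0]=0x98 cont=1 payload=0x18=24: acc |= 24<<0 -> acc=24 shift=7
  byte[1]=0x87 cont=1 payload=0x07=7: acc |= 7<<7 -> acc=920 shift=14
  byte[2]=0xD8 cont=1 payload=0x58=88: acc |= 88<<14 -> acc=1442712 shift=21
  byte[3]=0x72 cont=0 payload=0x72=114: acc |= 114<<21 -> acc=240518040 shift=28 [end]
Varint 1: bytes[0:4] = 98 87 D8 72 -> value 240518040 (4 byte(s))
  byte[4]=0x64 cont=0 payload=0x64=100: acc |= 100<<0 -> acc=100 shift=7 [end]
Varint 2: bytes[4:5] = 64 -> value 100 (1 byte(s))
  byte[5]=0x6C cont=0 payload=0x6C=108: acc |= 108<<0 -> acc=108 shift=7 [end]
Varint 3: bytes[5:6] = 6C -> value 108 (1 byte(s))
  byte[6]=0xA8 cont=1 payload=0x28=40: acc |= 40<<0 -> acc=40 shift=7
  byte[7]=0xDF cont=1 payload=0x5F=95: acc |= 95<<7 -> acc=12200 shift=14
  byte[8]=0x59 cont=0 payload=0x59=89: acc |= 89<<14 -> acc=1470376 shift=21 [end]
Varint 4: bytes[6:9] = A8 DF 59 -> value 1470376 (3 byte(s))
  byte[9]=0xED cont=1 payload=0x6D=109: acc |= 109<<0 -> acc=109 shift=7
  byte[10]=0x1A cont=0 payload=0x1A=26: acc |= 26<<7 -> acc=3437 shift=14 [end]
Varint 5: bytes[9:11] = ED 1A -> value 3437 (2 byte(s))
  byte[11]=0x38 cont=0 payload=0x38=56: acc |= 56<<0 -> acc=56 shift=7 [end]
Varint 6: bytes[11:12] = 38 -> value 56 (1 byte(s))

Answer: 6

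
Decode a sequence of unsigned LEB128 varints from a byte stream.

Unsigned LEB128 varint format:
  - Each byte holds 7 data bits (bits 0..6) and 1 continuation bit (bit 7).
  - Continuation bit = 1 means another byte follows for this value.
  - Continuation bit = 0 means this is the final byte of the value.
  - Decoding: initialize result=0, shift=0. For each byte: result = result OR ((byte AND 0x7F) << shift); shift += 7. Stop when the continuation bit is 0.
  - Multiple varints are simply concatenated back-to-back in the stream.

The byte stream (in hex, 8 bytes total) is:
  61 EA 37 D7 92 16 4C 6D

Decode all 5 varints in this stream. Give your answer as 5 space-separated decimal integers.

  byte[0]=0x61 cont=0 payload=0x61=97: acc |= 97<<0 -> acc=97 shift=7 [end]
Varint 1: bytes[0:1] = 61 -> value 97 (1 byte(s))
  byte[1]=0xEA cont=1 payload=0x6A=106: acc |= 106<<0 -> acc=106 shift=7
  byte[2]=0x37 cont=0 payload=0x37=55: acc |= 55<<7 -> acc=7146 shift=14 [end]
Varint 2: bytes[1:3] = EA 37 -> value 7146 (2 byte(s))
  byte[3]=0xD7 cont=1 payload=0x57=87: acc |= 87<<0 -> acc=87 shift=7
  byte[4]=0x92 cont=1 payload=0x12=18: acc |= 18<<7 -> acc=2391 shift=14
  byte[5]=0x16 cont=0 payload=0x16=22: acc |= 22<<14 -> acc=362839 shift=21 [end]
Varint 3: bytes[3:6] = D7 92 16 -> value 362839 (3 byte(s))
  byte[6]=0x4C cont=0 payload=0x4C=76: acc |= 76<<0 -> acc=76 shift=7 [end]
Varint 4: bytes[6:7] = 4C -> value 76 (1 byte(s))
  byte[7]=0x6D cont=0 payload=0x6D=109: acc |= 109<<0 -> acc=109 shift=7 [end]
Varint 5: bytes[7:8] = 6D -> value 109 (1 byte(s))

Answer: 97 7146 362839 76 109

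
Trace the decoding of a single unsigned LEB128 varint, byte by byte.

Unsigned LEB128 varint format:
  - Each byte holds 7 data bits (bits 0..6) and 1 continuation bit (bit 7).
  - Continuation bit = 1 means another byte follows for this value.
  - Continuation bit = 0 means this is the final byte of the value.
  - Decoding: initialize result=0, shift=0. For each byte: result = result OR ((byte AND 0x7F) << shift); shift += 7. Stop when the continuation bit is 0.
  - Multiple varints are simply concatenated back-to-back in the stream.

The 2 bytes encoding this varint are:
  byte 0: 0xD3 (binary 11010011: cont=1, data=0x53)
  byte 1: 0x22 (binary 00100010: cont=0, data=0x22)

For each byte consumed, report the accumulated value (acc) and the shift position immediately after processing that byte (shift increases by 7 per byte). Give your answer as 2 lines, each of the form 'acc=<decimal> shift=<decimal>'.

byte 0=0xD3: payload=0x53=83, contrib = 83<<0 = 83; acc -> 83, shift -> 7
byte 1=0x22: payload=0x22=34, contrib = 34<<7 = 4352; acc -> 4435, shift -> 14

Answer: acc=83 shift=7
acc=4435 shift=14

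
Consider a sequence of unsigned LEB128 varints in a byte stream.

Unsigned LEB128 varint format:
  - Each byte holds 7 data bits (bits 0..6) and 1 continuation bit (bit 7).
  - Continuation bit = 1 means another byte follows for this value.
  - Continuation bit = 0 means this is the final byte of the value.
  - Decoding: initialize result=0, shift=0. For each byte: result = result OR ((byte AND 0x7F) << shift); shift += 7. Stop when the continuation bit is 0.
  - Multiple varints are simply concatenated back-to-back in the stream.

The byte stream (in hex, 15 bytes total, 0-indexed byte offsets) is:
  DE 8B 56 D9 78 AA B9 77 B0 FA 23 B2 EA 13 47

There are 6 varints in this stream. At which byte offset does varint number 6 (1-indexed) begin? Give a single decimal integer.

  byte[0]=0xDE cont=1 payload=0x5E=94: acc |= 94<<0 -> acc=94 shift=7
  byte[1]=0x8B cont=1 payload=0x0B=11: acc |= 11<<7 -> acc=1502 shift=14
  byte[2]=0x56 cont=0 payload=0x56=86: acc |= 86<<14 -> acc=1410526 shift=21 [end]
Varint 1: bytes[0:3] = DE 8B 56 -> value 1410526 (3 byte(s))
  byte[3]=0xD9 cont=1 payload=0x59=89: acc |= 89<<0 -> acc=89 shift=7
  byte[4]=0x78 cont=0 payload=0x78=120: acc |= 120<<7 -> acc=15449 shift=14 [end]
Varint 2: bytes[3:5] = D9 78 -> value 15449 (2 byte(s))
  byte[5]=0xAA cont=1 payload=0x2A=42: acc |= 42<<0 -> acc=42 shift=7
  byte[6]=0xB9 cont=1 payload=0x39=57: acc |= 57<<7 -> acc=7338 shift=14
  byte[7]=0x77 cont=0 payload=0x77=119: acc |= 119<<14 -> acc=1957034 shift=21 [end]
Varint 3: bytes[5:8] = AA B9 77 -> value 1957034 (3 byte(s))
  byte[8]=0xB0 cont=1 payload=0x30=48: acc |= 48<<0 -> acc=48 shift=7
  byte[9]=0xFA cont=1 payload=0x7A=122: acc |= 122<<7 -> acc=15664 shift=14
  byte[10]=0x23 cont=0 payload=0x23=35: acc |= 35<<14 -> acc=589104 shift=21 [end]
Varint 4: bytes[8:11] = B0 FA 23 -> value 589104 (3 byte(s))
  byte[11]=0xB2 cont=1 payload=0x32=50: acc |= 50<<0 -> acc=50 shift=7
  byte[12]=0xEA cont=1 payload=0x6A=106: acc |= 106<<7 -> acc=13618 shift=14
  byte[13]=0x13 cont=0 payload=0x13=19: acc |= 19<<14 -> acc=324914 shift=21 [end]
Varint 5: bytes[11:14] = B2 EA 13 -> value 324914 (3 byte(s))
  byte[14]=0x47 cont=0 payload=0x47=71: acc |= 71<<0 -> acc=71 shift=7 [end]
Varint 6: bytes[14:15] = 47 -> value 71 (1 byte(s))

Answer: 14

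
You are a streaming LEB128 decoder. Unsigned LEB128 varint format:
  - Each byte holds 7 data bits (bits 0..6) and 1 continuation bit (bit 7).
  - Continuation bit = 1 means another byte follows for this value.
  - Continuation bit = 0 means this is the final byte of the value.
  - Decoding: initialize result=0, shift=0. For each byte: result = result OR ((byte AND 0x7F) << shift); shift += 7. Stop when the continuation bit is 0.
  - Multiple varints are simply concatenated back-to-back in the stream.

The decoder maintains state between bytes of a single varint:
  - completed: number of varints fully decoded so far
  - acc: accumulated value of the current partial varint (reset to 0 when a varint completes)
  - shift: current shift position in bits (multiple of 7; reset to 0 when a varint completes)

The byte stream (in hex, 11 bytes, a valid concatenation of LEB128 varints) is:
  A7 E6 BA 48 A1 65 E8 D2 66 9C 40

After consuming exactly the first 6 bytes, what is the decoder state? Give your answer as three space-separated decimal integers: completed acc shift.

Answer: 2 0 0

Derivation:
byte[0]=0xA7 cont=1 payload=0x27: acc |= 39<<0 -> completed=0 acc=39 shift=7
byte[1]=0xE6 cont=1 payload=0x66: acc |= 102<<7 -> completed=0 acc=13095 shift=14
byte[2]=0xBA cont=1 payload=0x3A: acc |= 58<<14 -> completed=0 acc=963367 shift=21
byte[3]=0x48 cont=0 payload=0x48: varint #1 complete (value=151958311); reset -> completed=1 acc=0 shift=0
byte[4]=0xA1 cont=1 payload=0x21: acc |= 33<<0 -> completed=1 acc=33 shift=7
byte[5]=0x65 cont=0 payload=0x65: varint #2 complete (value=12961); reset -> completed=2 acc=0 shift=0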